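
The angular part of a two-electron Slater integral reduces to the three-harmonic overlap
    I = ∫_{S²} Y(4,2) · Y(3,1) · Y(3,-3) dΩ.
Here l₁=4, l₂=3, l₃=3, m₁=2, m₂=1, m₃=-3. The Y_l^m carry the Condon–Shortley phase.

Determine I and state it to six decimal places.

-0.188451

m-sum 0 ✓  L=10 even ✓  1≤3≤7 ✓
Π(2lᵢ+1) = 9×7×7 = 441
triangle coeff Δ(4,3,3) = 1/34650
Σ_t [1,3]: t=1:−1/72 t=2:+1/16 t=3:−1/72 = 5/144
(3j)²=2/77 [(4 3 3; 0 0 0)], sign=-1
Σ_t [2,2]: t=2:+1/192 = 1/192
(3j)²=3/77 [(4 3 3; 2 1 -3)], sign=+1
⇒ 4πI² = 54/121
I = (-1)√(54/121/(4π)) = -0.18845135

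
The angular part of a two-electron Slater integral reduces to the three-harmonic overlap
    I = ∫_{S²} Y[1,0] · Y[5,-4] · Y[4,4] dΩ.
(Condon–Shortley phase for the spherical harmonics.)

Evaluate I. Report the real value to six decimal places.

Checks pass: Σm=0; 10 even; l₃=4∈[4,6].
(2·1+1)(2·5+1)(2·4+1) = 297
Δ: 2! 0! 8! / 11! → 1/495
sum: t=1:−1/576 = -1/576
3j²(1 5 4; 0 0 0) = Δ·Π!·Σ² = 5/99  (sign -1)
sum: t=1:−1/40320 = -1/40320
3j²(1 5 4; 0 -4 4) = Δ·Π!·Σ² = 1/55  (sign -1)
combine: 4πI² = 297·5/99·1/55 = 3/11
take √, sign +1: I = 0.14731920

0.147319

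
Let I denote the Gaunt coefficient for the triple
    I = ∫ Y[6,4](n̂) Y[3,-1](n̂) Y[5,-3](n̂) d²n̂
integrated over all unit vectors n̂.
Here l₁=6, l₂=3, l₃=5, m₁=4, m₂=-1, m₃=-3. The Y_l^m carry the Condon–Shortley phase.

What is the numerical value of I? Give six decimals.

0.113950

Rules hold: Σm=0, L=14 even, 3≤5≤9.
N = 13·7·11 = 1001
Δ = 4!·8!·2!/15! = 1/675675
Racah Σ t=1..3: t=1:−1/8640 t=2:+1/2304 t=3:−1/8640 = 7/34560
⇒ 3j(6 3 5; 0 0 0)² = 7/429, sgn -1
Racah Σ t=0..2: t=0:+1/69120 t=1:−1/30240 t=2:+1/322560 = -1/64512
⇒ 3j(6 3 5; 4 -1 -3)² = 10/1001, sgn -1
4πI² = N·(3j₀)²·(3jₘ)² = 70/429
I = +1·√(0.16317/4π) = 0.11395029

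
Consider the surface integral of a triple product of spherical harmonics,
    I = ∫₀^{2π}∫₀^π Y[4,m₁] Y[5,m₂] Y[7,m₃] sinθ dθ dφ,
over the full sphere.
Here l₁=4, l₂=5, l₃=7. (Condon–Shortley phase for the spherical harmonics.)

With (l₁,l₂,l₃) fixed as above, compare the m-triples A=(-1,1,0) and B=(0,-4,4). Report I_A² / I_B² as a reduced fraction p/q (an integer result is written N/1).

49/3960

Shared (l₁,l₂,l₃)=(4,5,7): N and (l;000)² cancel in I_A²/I_B².
A: Δ = 2!·6!·8!/17! = 1/6126120; Racah Σ t=0..2: t=0:+1/345600 t=1:−1/34560 t=2:+1/41472 = -1/518400; ⇒ 3j(4 5 7; -1 1 0)² = 7/36465, sgn +1
B: Δ = 2!·6!·8!/17! = 1/6126120; Racah Σ t=0..1: t=0:+1/483840 t=1:−1/1451520 = 1/725760; ⇒ 3j(4 5 7; 0 -4 4)² = 24/1547, sgn -1
I_A²/I_B² = (7/36465)/(24/1547) = 49/3960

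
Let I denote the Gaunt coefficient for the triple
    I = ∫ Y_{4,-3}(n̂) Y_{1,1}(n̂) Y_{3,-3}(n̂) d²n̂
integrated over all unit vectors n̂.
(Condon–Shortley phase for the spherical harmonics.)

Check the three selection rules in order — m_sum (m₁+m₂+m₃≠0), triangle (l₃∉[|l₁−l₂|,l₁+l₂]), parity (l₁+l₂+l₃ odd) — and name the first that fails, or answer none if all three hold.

Σmᵢ = -5  ✗
l₃∈[|l₁−l₂|,l₁+l₂]=[3,5], have l₃=3
Σlᵢ = 8 ⇒ even

m_sum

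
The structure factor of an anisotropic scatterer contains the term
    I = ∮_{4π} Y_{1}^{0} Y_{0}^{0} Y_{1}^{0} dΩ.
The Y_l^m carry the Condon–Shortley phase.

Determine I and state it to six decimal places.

0.282095

Rules hold: Σm=0, L=2 even, 1≤1≤1.
N = 3·1·3 = 9
Δ = 0!·2!·0!/3! = 1/3
Racah Σ t=0..0: t=0:+1/1 = 1/1
⇒ 3j(1 0 1; 0 0 0)² = 1/3, sgn -1
(m-triple is (0,0,0) — same symbol as above.)
4πI² = N·(3j₀)²·(3jₘ)² = 1/1
I = +1·√(1/4π) = 0.28209479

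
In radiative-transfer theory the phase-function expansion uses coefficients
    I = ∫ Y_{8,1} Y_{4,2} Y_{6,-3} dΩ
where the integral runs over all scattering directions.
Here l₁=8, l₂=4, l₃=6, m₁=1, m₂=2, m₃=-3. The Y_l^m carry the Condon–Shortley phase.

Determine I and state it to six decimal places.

Checks pass: Σm=0; 18 even; l₃=6∈[4,12].
(2·8+1)(2·4+1)(2·6+1) = 1989
Δ: 6! 10! 2! / 19! → 1/23279256
sum: t=2:+1/1658880 t=3:−1/518400 t=4:+1/1658880 = -1/1382400
3j²(8 4 6; 0 0 0) = Δ·Π!·Σ² = 504/46189  (sign -1)
sum: t=4:+1/2903040 t=5:−1/9676800 t=6:+1/522547200 = 127/522547200
3j²(8 4 6; 1 2 -3) = Δ·Π!·Σ² = 16129/1108536  (sign -1)
combine: 4πI² = 1989·504/46189·16129/1108536 = 3048381/9653501
take √, sign +1: I = 0.15852117

0.158521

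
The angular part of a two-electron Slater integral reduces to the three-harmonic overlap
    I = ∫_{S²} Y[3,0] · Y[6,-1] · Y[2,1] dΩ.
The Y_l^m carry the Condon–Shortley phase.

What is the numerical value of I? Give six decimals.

0.000000

|3−6|≤2≤3+6 violated ⇒ I = 0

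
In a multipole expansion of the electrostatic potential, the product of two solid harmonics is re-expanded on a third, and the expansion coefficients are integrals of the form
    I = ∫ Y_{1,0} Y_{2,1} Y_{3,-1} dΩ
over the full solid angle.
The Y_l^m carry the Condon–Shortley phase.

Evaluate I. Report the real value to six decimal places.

-0.233597

m-sum 0 ✓  L=6 even ✓  1≤3≤3 ✓
Π(2lᵢ+1) = 3×5×7 = 105
triangle coeff Δ(1,2,3) = 1/105
Σ_t [0,0]: t=0:+1/4 = 1/4
(3j)²=3/35 [(1 2 3; 0 0 0)], sign=-1
Σ_t [0,0]: t=0:+1/6 = 1/6
(3j)²=8/105 [(1 2 3; 0 1 -1)], sign=+1
⇒ 4πI² = 24/35
I = (-1)√(24/35/(4π)) = -0.23359668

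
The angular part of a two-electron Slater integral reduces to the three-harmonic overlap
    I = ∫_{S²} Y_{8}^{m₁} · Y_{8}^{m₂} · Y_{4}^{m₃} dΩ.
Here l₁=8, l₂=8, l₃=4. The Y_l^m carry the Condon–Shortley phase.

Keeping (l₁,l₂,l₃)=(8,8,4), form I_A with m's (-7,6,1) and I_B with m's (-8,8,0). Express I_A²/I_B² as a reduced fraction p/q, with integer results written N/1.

3/8

Same 8,8,4: normalisation and zero-m 3j drop out of the ratio.
A: Δ: 12! 4! 4! / 21! → 1/185175900; sum: t=11:−1/5748019200 t=12:+1/11496038400 = -1/11496038400; 3j²(8 8 4; -7 6 1) = Δ·Π!·Σ² = 13/1938  (sign +1)
B: Δ: 12! 4! 4! / 21! → 1/185175900; sum: t=12:+1/275904921600 = 1/275904921600; 3j²(8 8 4; -8 8 0) = Δ·Π!·Σ² = 52/2907  (sign +1)
I_A²/I_B² = (13/1938)/(52/2907) = 3/8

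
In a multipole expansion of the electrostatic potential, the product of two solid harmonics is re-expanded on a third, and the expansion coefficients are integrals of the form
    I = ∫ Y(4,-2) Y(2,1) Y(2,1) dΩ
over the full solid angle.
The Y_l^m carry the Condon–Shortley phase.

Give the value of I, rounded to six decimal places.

m-sum 0 ✓  L=8 even ✓  2≤2≤6 ✓
Π(2lᵢ+1) = 9×5×5 = 225
triangle coeff Δ(4,2,2) = 1/630
Σ_t [2,2]: t=2:+1/16 = 1/16
(3j)²=2/35 [(4 2 2; 0 0 0)], sign=+1
Σ_t [3,3]: t=3:−1/36 = -1/36
(3j)²=4/63 [(4 2 2; -2 1 1)], sign=+1
⇒ 4πI² = 40/49
I = (+1)√(40/49/(4π)) = 0.25487487

0.254875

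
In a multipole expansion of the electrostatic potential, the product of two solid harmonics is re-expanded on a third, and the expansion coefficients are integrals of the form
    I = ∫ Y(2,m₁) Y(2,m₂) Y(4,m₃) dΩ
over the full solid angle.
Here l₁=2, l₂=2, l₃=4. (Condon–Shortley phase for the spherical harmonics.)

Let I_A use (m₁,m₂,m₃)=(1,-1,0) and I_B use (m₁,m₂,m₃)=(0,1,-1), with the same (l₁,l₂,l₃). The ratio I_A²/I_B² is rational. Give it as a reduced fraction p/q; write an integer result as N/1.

Shared (l₁,l₂,l₃)=(2,2,4): N and (l;000)² cancel in I_A²/I_B².
A: Δ = 0!·4!·4!/9! = 1/630; Racah Σ t=0..0: t=0:+1/36 = 1/36; ⇒ 3j(2 2 4; 1 -1 0)² = 8/315, sgn +1
B: Δ = 0!·4!·4!/9! = 1/630; Racah Σ t=0..0: t=0:+1/24 = 1/24; ⇒ 3j(2 2 4; 0 1 -1)² = 1/21, sgn -1
I_A²/I_B² = (8/315)/(1/21) = 8/15

8/15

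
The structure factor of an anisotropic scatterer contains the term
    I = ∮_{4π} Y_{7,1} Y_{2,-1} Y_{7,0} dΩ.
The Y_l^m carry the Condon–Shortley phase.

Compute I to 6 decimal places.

-0.026159

m-sum 0 ✓  L=16 even ✓  5≤7≤9 ✓
Π(2lᵢ+1) = 15×5×15 = 1125
triangle coeff Δ(7,2,7) = 1/185640
Σ_t [0,2]: t=0:+1/2419200 t=1:−1/518400 t=2:+1/2419200 = -1/907200
(3j)²=56/3315 [(7 2 7; 0 0 0)], sign=+1
Σ_t [0,1]: t=0:+1/1036800 t=1:−1/1209600 = 1/7257600
(3j)²=1/2210 [(7 2 7; 1 -1 0)], sign=-1
⇒ 4πI² = 420/48841
I = (-1)√(420/48841/(4π)) = -0.02615938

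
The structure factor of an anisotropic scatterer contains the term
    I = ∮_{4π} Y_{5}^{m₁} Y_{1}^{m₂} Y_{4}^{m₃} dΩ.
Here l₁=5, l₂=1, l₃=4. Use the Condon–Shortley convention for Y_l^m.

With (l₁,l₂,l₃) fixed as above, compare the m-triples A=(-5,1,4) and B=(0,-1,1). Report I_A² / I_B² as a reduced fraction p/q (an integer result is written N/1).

9/2

l's match ⇒ only the (l;m) 3-j factors differ between A and B.
A: triangle coeff Δ(5,1,4) = 1/495; Σ_t [2,2]: t=2:+1/80640 = 1/80640; (3j)²=1/11 [(5 1 4; -5 1 4)], sign=+1
B: triangle coeff Δ(5,1,4) = 1/495; Σ_t [0,0]: t=0:+1/1440 = 1/1440; (3j)²=2/99 [(5 1 4; 0 -1 1)], sign=-1
I_A²/I_B² = (1/11)/(2/99) = 9/2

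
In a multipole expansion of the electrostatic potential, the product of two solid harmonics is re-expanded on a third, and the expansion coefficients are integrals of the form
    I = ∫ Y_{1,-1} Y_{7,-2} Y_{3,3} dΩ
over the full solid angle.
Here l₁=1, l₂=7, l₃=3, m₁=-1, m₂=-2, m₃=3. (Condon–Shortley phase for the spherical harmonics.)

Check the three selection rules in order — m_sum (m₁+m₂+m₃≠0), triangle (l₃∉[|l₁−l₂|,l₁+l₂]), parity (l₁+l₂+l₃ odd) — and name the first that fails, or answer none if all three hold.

Σmᵢ = 0  ✓
l₃∈[|l₁−l₂|,l₁+l₂]=[6,8], have l₃=3  ✗
Σlᵢ = 11 ⇒ odd

triangle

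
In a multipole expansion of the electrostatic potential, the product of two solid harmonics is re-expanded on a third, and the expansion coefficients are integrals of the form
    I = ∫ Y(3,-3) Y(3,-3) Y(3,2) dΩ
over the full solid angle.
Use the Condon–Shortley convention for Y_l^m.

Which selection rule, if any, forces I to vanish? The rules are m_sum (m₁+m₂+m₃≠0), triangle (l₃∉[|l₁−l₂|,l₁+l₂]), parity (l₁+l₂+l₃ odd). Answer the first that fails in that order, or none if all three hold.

m_sum

Σmᵢ = -4  ✗
l₃∈[|l₁−l₂|,l₁+l₂]=[0,6], have l₃=3
Σlᵢ = 9 ⇒ odd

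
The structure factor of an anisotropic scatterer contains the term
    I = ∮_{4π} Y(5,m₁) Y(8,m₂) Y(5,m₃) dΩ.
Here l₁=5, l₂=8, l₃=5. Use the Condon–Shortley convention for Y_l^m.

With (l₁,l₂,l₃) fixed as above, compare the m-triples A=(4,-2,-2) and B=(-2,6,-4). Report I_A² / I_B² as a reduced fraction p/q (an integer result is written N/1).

l's match ⇒ only the (l;m) 3-j factors differ between A and B.
A: triangle coeff Δ(5,8,5) = 1/37413090; Σ_t [0,1]: t=0:+1/58060800 t=1:−1/7257600 = -1/8294400; (3j)²=1029/92378 [(5 8 5; 4 -2 -2)], sign=+1
B: triangle coeff Δ(5,8,5) = 1/37413090; Σ_t [6,7]: t=6:+1/58060800 t=7:−1/50803200 = -1/406425600; (3j)²=1/3230 [(5 8 5; -2 6 -4)], sign=+1
I_A²/I_B² = (1029/92378)/(1/3230) = 5145/143

5145/143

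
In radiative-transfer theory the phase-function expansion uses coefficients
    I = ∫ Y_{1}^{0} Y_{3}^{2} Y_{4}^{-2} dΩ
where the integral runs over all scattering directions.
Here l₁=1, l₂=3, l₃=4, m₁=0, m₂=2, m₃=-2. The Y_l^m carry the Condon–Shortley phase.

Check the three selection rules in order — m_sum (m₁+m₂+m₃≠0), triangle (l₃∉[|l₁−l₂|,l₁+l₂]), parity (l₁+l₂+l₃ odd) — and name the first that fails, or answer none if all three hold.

none

m₁+m₂+m₃ = 0 + 2 − 2 = 0  ✓
triangle: |1−3|=2 ≤ l₃=4 ≤ 1+3=4  ✓
parity: l₁+l₂+l₃ = 8 is even  ✓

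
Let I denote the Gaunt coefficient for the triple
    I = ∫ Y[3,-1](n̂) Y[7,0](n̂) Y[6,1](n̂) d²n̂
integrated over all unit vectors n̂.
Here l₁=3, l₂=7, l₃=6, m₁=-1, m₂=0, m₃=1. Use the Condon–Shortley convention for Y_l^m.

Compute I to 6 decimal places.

Checks pass: Σm=0; 16 even; l₃=6∈[4,10].
(2·3+1)(2·7+1)(2·6+1) = 1365
Δ: 4! 2! 10! / 17! → 1/2042040
sum: t=1:−1/207360 t=2:+1/57600 t=3:−1/207360 = 1/129600
3j²(3 7 6; 0 0 0) = Δ·Π!·Σ² = 168/12155  (sign +1)
sum: t=2:+1/115200 t=3:−1/103680 t=4:+1/1451520 = -1/3628800
3j²(3 7 6; -1 0 1) = Δ·Π!·Σ² = 1/36465  (sign +1)
combine: 4πI² = 1365·168/12155·1/36465 = 1176/2272985
take √, sign +1: I = 0.00641653

0.006417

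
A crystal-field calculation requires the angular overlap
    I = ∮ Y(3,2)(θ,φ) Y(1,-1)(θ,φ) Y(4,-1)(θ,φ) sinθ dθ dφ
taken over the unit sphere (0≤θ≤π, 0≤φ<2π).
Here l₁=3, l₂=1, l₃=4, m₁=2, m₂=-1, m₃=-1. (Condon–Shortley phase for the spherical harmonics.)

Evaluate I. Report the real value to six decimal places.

m-sum 0 ✓  L=8 even ✓  2≤4≤4 ✓
Π(2lᵢ+1) = 7×3×9 = 189
triangle coeff Δ(3,1,4) = 1/252
Σ_t [0,0]: t=0:+1/36 = 1/36
(3j)²=4/63 [(3 1 4; 0 0 0)], sign=+1
Σ_t [0,0]: t=0:+1/240 = 1/240
(3j)²=1/84 [(3 1 4; 2 -1 -1)], sign=-1
⇒ 4πI² = 1/7
I = (-1)√(1/7/(4π)) = -0.10662181

-0.106622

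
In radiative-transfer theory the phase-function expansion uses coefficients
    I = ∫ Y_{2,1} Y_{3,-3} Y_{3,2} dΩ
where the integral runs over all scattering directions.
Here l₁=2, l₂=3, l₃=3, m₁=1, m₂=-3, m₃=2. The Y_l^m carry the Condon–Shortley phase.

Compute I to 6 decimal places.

Checks pass: Σm=0; 8 even; l₃=3∈[1,5].
(2·2+1)(2·3+1)(2·3+1) = 245
Δ: 2! 2! 4! / 9! → 1/3780
sum: t=0:+1/24 t=1:−1/4 t=2:+1/24 = -1/6
3j²(2 3 3; 0 0 0) = Δ·Π!·Σ² = 4/105  (sign +1)
sum: t=0:+1/48 = 1/48
3j²(2 3 3; 1 -3 2) = Δ·Π!·Σ² = 5/84  (sign -1)
combine: 4πI² = 245·4/105·5/84 = 5/9
take √, sign -1: I = -0.21026104

-0.210261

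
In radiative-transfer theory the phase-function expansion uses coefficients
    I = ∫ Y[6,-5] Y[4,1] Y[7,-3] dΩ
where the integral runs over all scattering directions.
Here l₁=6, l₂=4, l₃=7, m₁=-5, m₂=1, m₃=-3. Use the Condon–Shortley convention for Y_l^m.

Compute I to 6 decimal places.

0.000000

m-sum = -5 + 1 − 3 = -7 ≠ 0 ⇒ I = 0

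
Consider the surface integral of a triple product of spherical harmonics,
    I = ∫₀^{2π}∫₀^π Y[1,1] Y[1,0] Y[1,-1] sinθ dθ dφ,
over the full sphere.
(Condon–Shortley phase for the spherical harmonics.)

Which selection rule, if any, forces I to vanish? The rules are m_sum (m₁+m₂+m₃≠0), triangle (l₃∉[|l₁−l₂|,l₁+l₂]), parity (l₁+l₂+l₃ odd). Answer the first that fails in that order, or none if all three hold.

parity

Σmᵢ = 0  ✓
l₃∈[|l₁−l₂|,l₁+l₂]=[0,2], have l₃=1  ✓
Σlᵢ = 3 ⇒ odd  ✗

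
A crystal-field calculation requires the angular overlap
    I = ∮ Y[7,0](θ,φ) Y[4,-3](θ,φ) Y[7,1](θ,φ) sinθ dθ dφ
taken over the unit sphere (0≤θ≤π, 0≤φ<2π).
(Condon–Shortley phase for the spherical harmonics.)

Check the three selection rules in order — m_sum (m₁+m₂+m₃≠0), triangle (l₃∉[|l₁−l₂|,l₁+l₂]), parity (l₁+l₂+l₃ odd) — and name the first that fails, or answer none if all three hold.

m_sum

azimuthal sum: 0 − 3 + 1 = -2  ✗
3 ≤ 7 ≤ 11 (triangle on l)
L = 7 + 4 + 7 = 18 (even)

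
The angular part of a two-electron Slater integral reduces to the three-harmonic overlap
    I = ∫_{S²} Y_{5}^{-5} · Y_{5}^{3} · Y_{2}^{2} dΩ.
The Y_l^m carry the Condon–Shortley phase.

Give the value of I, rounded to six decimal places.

Rules hold: Σm=0, L=12 even, 0≤2≤10.
N = 11·11·5 = 605
Δ = 8!·2!·2!/13! = 1/38610
Racah Σ t=3..5: t=3:−1/2880 t=4:+1/576 t=5:−1/2880 = 1/960
⇒ 3j(5 5 2; 0 0 0)² = 10/429, sgn +1
Racah Σ t=8..8: t=8:+1/161280 = 1/161280
⇒ 3j(5 5 2; -5 3 2)² = 1/143, sgn +1
4πI² = N·(3j₀)²·(3jₘ)² = 50/507
I = +1·√(0.0986193/4π) = 0.08858824

0.088588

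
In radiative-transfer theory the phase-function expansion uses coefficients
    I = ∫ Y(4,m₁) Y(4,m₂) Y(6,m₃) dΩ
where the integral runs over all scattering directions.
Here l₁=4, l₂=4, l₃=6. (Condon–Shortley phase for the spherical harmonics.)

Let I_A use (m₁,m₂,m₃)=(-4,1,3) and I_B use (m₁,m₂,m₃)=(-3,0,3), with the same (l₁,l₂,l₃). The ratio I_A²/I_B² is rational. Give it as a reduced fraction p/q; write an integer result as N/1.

8/5

Same 4,4,6: normalisation and zero-m 3j drop out of the ratio.
A: Δ: 2! 6! 6! / 15! → 1/1261260; sum: t=2:+1/51840 = 1/51840; 3j²(4 4 6; -4 1 3) = Δ·Π!·Σ² = 8/429  (sign -1)
B: Δ: 2! 6! 6! / 15! → 1/1261260; sum: t=1:−1/25920 t=2:+1/11520 = 1/20736; 3j²(4 4 6; -3 0 3) = Δ·Π!·Σ² = 5/429  (sign -1)
I_A²/I_B² = (8/429)/(5/429) = 8/5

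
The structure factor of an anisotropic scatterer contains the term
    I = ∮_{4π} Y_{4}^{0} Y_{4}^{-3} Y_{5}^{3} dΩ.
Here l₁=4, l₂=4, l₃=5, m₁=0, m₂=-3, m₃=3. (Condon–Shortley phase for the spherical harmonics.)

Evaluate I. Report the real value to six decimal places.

L=13 odd ⇒ parity kills the (l;000) factor ⇒ I = 0

0.000000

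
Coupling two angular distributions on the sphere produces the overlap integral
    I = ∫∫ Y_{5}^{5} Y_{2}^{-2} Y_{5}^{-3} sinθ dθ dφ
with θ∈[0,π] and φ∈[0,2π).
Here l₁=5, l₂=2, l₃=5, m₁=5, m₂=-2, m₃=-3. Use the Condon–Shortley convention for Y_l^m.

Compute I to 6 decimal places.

Checks pass: Σm=0; 12 even; l₃=5∈[3,7].
(2·5+1)(2·2+1)(2·5+1) = 605
Δ: 2! 8! 2! / 13! → 1/38610
sum: t=0:+1/2880 t=1:−1/576 t=2:+1/2880 = -1/960
3j²(5 2 5; 0 0 0) = Δ·Π!·Σ² = 10/429  (sign +1)
sum: t=0:+1/161280 = 1/161280
3j²(5 2 5; 5 -2 -3) = Δ·Π!·Σ² = 1/143  (sign +1)
combine: 4πI² = 605·10/429·1/143 = 50/507
take √, sign +1: I = 0.08858824

0.088588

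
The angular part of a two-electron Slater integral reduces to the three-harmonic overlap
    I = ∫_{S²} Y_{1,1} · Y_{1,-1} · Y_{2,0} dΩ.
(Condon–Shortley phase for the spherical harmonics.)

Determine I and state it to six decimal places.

Checks pass: Σm=0; 4 even; l₃=2∈[0,2].
(2·1+1)(2·1+1)(2·2+1) = 45
Δ: 0! 2! 2! / 5! → 1/30
sum: t=0:+1/1 = 1/1
3j²(1 1 2; 0 0 0) = Δ·Π!·Σ² = 2/15  (sign +1)
sum: t=0:+1/4 = 1/4
3j²(1 1 2; 1 -1 0) = Δ·Π!·Σ² = 1/30  (sign +1)
combine: 4πI² = 45·2/15·1/30 = 1/5
take √, sign +1: I = 0.12615663

0.126157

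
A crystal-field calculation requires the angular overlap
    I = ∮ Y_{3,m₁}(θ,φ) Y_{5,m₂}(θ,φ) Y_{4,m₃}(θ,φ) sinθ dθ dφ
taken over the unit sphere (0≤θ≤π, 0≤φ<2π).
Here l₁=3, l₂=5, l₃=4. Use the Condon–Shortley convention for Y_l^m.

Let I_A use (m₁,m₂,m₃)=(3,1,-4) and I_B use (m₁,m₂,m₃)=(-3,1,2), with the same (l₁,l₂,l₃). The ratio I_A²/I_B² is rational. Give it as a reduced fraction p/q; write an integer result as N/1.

Same 3,5,4: normalisation and zero-m 3j drop out of the ratio.
A: Δ: 4! 2! 6! / 13! → 1/180180; sum: t=0:+1/34560 = 1/34560; 3j²(3 5 4; 3 1 -4) = Δ·Π!·Σ² = 1/429  (sign +1)
B: Δ: 4! 2! 6! / 13! → 1/180180; sum: t=4:+1/2304 = 1/2304; 3j²(3 5 4; -3 1 2) = Δ·Π!·Σ² = 75/4004  (sign +1)
I_A²/I_B² = (1/429)/(75/4004) = 28/225

28/225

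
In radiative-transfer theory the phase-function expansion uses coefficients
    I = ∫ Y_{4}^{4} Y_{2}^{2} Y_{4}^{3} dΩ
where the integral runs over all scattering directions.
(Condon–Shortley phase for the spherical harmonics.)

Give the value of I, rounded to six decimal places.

4 + 2 + 3 = 9 ≠ 0: azimuthal integral kills it; I = 0

0.000000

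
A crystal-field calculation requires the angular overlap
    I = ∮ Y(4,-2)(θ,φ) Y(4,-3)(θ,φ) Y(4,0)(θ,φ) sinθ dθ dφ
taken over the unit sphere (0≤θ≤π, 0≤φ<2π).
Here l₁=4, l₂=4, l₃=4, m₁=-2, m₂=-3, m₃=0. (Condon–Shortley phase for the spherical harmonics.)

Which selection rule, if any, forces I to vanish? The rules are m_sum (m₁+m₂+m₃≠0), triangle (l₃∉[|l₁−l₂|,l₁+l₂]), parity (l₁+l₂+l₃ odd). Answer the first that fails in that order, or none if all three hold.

m_sum

m₁+m₂+m₃ = -2 − 3 + 0 = -5  ✗
triangle: |4−4|=0 ≤ l₃=4 ≤ 4+4=8
parity: l₁+l₂+l₃ = 12 is even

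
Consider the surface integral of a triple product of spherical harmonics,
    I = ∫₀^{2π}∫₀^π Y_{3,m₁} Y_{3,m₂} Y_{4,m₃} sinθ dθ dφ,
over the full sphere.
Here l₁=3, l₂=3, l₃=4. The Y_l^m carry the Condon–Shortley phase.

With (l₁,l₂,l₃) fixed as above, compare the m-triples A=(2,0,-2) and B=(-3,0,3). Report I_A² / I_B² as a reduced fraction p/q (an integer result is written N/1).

l's match ⇒ only the (l;m) 3-j factors differ between A and B.
A: triangle coeff Δ(3,3,4) = 1/34650; Σ_t [0,1]: t=0:+1/72 t=1:−1/96 = 1/288; (3j)²=1/462 [(3 3 4; 2 0 -2)], sign=+1
B: triangle coeff Δ(3,3,4) = 1/34650; Σ_t [2,2]: t=2:+1/288 = 1/288; (3j)²=1/22 [(3 3 4; -3 0 3)], sign=-1
I_A²/I_B² = (1/462)/(1/22) = 1/21

1/21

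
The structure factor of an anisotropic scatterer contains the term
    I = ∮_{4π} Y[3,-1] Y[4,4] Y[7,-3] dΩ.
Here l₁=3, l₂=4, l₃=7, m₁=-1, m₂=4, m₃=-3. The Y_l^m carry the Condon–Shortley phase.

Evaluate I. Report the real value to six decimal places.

m-sum 0 ✓  L=14 even ✓  1≤7≤7 ✓
Π(2lᵢ+1) = 7×9×15 = 945
triangle coeff Δ(3,4,7) = 1/45045
Σ_t [0,0]: t=0:+1/20736 = 1/20736
(3j)²=35/1287 [(3 4 7; 0 0 0)], sign=-1
Σ_t [0,0]: t=0:+1/1935360 = 1/1935360
(3j)²=1/1001 [(3 4 7; -1 4 -3)], sign=+1
⇒ 4πI² = 525/20449
I = (-1)√(525/20449/(4π)) = -0.04520003

-0.045200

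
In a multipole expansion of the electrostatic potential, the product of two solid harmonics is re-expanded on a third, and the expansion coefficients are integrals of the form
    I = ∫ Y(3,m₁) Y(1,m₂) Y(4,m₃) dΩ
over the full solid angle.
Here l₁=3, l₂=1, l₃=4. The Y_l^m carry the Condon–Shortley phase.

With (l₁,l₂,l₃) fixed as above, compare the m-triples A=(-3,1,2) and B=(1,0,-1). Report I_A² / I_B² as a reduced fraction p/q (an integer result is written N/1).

l's match ⇒ only the (l;m) 3-j factors differ between A and B.
A: triangle coeff Δ(3,1,4) = 1/252; Σ_t [0,0]: t=0:+1/1440 = 1/1440; (3j)²=1/252 [(3 1 4; -3 1 2)], sign=+1
B: triangle coeff Δ(3,1,4) = 1/252; Σ_t [0,0]: t=0:+1/48 = 1/48; (3j)²=5/84 [(3 1 4; 1 0 -1)], sign=-1
I_A²/I_B² = (1/252)/(5/84) = 1/15

1/15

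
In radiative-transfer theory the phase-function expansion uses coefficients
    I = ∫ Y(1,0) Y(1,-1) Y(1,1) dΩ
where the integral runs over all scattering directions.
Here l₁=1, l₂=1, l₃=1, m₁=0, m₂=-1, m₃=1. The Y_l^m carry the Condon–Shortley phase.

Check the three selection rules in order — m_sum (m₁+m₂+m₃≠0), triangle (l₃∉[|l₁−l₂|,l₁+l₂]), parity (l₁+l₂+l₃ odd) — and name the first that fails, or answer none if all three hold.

parity

azimuthal sum: 0 − 1 + 1 = 0  ✓
0 ≤ 1 ≤ 2 (triangle on l)  ✓
L = 1 + 1 + 1 = 3 (odd)  ✗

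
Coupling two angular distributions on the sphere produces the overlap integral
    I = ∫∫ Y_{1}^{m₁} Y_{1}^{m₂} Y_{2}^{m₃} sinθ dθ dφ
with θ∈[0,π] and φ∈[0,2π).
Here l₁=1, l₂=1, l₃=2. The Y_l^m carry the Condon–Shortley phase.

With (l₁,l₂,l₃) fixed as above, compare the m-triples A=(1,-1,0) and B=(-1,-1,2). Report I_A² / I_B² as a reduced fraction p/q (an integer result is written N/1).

l's match ⇒ only the (l;m) 3-j factors differ between A and B.
A: triangle coeff Δ(1,1,2) = 1/30; Σ_t [0,0]: t=0:+1/4 = 1/4; (3j)²=1/30 [(1 1 2; 1 -1 0)], sign=+1
B: triangle coeff Δ(1,1,2) = 1/30; Σ_t [0,0]: t=0:+1/4 = 1/4; (3j)²=1/5 [(1 1 2; -1 -1 2)], sign=+1
I_A²/I_B² = (1/30)/(1/5) = 1/6

1/6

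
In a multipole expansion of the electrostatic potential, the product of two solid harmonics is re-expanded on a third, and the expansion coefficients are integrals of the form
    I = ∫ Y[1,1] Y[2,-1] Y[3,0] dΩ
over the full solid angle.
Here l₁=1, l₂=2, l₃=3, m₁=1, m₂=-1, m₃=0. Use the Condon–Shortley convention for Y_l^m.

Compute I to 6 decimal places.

0.143048

Checks pass: Σm=0; 6 even; l₃=3∈[1,3].
(2·1+1)(2·2+1)(2·3+1) = 105
Δ: 0! 2! 4! / 7! → 1/105
sum: t=0:+1/4 = 1/4
3j²(1 2 3; 0 0 0) = Δ·Π!·Σ² = 3/35  (sign -1)
sum: t=0:+1/12 = 1/12
3j²(1 2 3; 1 -1 0) = Δ·Π!·Σ² = 1/35  (sign -1)
combine: 4πI² = 105·3/35·1/35 = 9/35
take √, sign +1: I = 0.14304817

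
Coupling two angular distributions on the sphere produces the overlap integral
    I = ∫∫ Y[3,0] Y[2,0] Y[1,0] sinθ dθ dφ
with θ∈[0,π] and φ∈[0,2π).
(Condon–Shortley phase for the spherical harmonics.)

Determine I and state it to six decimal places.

0.247767

m-sum 0 ✓  L=6 even ✓  1≤1≤5 ✓
Π(2lᵢ+1) = 7×5×3 = 105
triangle coeff Δ(3,2,1) = 1/105
Σ_t [2,2]: t=2:+1/4 = 1/4
(3j)²=3/35 [(3 2 1; 0 0 0)], sign=-1
(m-triple is (0,0,0) — same symbol as above.)
⇒ 4πI² = 27/35
I = (+1)√(27/35/(4π)) = 0.24776670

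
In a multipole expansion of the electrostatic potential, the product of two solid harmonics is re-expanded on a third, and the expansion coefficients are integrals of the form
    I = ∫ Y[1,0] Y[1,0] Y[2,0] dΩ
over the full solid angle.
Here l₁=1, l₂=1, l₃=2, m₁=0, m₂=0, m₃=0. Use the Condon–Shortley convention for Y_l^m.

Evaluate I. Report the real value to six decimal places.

0.252313

Checks pass: Σm=0; 4 even; l₃=2∈[0,2].
(2·1+1)(2·1+1)(2·2+1) = 45
Δ: 0! 2! 2! / 5! → 1/30
sum: t=0:+1/1 = 1/1
3j²(1 1 2; 0 0 0) = Δ·Π!·Σ² = 2/15  (sign +1)
(m-triple is (0,0,0) — same symbol as above.)
combine: 4πI² = 45·2/15·2/15 = 4/5
take √, sign +1: I = 0.25231325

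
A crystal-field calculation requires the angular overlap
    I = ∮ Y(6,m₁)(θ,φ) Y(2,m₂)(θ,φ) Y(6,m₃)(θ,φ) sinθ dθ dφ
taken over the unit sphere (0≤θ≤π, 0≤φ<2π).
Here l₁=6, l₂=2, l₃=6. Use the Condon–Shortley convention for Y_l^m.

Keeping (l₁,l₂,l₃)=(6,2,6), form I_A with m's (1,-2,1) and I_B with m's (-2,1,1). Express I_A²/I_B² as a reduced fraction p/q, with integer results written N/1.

Shared (l₁,l₂,l₃)=(6,2,6): N and (l;000)² cancel in I_A²/I_B².
A: Δ = 2!·10!·2!/15! = 1/90090; Racah Σ t=0..0: t=0:+1/57600 = 1/57600; ⇒ 3j(6 2 6; 1 -2 1)² = 21/715, sgn -1
B: Δ = 2!·10!·2!/15! = 1/90090; Racah Σ t=1..2: t=1:−1/60480 t=2:+1/34560 = 1/80640; ⇒ 3j(6 2 6; -2 1 1)² = 6/1001, sgn -1
I_A²/I_B² = (21/715)/(6/1001) = 49/10

49/10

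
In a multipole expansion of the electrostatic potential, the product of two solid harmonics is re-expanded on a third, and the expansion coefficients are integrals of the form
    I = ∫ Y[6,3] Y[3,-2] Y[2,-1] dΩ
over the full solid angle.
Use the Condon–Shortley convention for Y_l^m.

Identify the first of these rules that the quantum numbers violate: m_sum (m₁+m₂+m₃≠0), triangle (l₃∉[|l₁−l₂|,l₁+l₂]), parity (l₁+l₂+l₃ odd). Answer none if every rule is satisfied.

triangle

azimuthal sum: 3 − 2 − 1 = 0  ✓
3 ≤ 2 ≤ 9 (triangle on l)  ✗
L = 6 + 3 + 2 = 11 (odd)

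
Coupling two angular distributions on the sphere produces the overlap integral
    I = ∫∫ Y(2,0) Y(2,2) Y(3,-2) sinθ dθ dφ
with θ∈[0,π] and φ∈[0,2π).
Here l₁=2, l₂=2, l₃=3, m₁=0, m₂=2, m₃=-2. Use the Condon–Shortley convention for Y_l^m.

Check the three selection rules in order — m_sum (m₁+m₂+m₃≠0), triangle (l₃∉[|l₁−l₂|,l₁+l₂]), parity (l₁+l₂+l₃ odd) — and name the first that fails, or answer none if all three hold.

parity

m₁+m₂+m₃ = 0 + 2 − 2 = 0  ✓
triangle: |2−2|=0 ≤ l₃=3 ≤ 2+2=4  ✓
parity: l₁+l₂+l₃ = 7 is odd  ✗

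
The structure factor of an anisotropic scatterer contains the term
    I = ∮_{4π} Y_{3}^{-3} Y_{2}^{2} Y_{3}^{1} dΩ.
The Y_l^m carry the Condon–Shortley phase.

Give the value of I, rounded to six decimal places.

m-sum 0 ✓  L=8 even ✓  1≤3≤5 ✓
Π(2lᵢ+1) = 7×5×7 = 245
triangle coeff Δ(3,2,3) = 1/3780
Σ_t [0,2]: t=0:+1/24 t=1:−1/4 t=2:+1/24 = -1/6
(3j)²=4/105 [(3 2 3; 0 0 0)], sign=+1
Σ_t [2,2]: t=2:+1/96 = 1/96
(3j)²=1/42 [(3 2 3; -3 2 1)], sign=+1
⇒ 4πI² = 2/9
I = (+1)√(2/9/(4π)) = 0.13298076

0.132981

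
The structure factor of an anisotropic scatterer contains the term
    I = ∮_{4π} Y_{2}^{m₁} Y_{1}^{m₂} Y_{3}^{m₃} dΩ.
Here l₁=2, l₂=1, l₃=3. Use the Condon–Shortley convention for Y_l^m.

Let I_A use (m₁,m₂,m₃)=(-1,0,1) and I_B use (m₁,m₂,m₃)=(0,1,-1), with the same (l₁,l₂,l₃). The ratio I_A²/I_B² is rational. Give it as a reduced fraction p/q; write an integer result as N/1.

Shared (l₁,l₂,l₃)=(2,1,3): N and (l;000)² cancel in I_A²/I_B².
A: Δ = 0!·4!·2!/7! = 1/105; Racah Σ t=0..0: t=0:+1/6 = 1/6; ⇒ 3j(2 1 3; -1 0 1)² = 8/105, sgn +1
B: Δ = 0!·4!·2!/7! = 1/105; Racah Σ t=0..0: t=0:+1/8 = 1/8; ⇒ 3j(2 1 3; 0 1 -1)² = 2/35, sgn +1
I_A²/I_B² = (8/105)/(2/35) = 4/3

4/3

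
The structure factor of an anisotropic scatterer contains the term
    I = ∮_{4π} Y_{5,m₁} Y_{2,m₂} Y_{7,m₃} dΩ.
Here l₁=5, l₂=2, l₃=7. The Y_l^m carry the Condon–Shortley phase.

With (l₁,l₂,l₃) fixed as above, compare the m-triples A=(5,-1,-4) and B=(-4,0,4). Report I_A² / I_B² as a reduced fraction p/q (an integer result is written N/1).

1/15

Same 5,2,7: normalisation and zero-m 3j drop out of the ratio.
A: Δ: 0! 10! 4! / 15! → 1/15015; sum: t=0:+1/21772800 = 1/21772800; 3j²(5 2 7; 5 -1 -4) = Δ·Π!·Σ² = 1/1365  (sign -1)
B: Δ: 0! 10! 4! / 15! → 1/15015; sum: t=0:+1/1451520 = 1/1451520; 3j²(5 2 7; -4 0 4) = Δ·Π!·Σ² = 1/91  (sign -1)
I_A²/I_B² = (1/1365)/(1/91) = 1/15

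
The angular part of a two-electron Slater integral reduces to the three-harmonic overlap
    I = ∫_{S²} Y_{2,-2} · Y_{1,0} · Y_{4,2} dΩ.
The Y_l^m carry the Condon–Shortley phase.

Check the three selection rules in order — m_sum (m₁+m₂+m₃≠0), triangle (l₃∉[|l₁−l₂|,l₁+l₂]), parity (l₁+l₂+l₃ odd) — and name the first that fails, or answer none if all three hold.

triangle

m₁+m₂+m₃ = -2 + 0 + 2 = 0  ✓
triangle: |2−1|=1 ≤ l₃=4 ≤ 2+1=3  ✗
parity: l₁+l₂+l₃ = 7 is odd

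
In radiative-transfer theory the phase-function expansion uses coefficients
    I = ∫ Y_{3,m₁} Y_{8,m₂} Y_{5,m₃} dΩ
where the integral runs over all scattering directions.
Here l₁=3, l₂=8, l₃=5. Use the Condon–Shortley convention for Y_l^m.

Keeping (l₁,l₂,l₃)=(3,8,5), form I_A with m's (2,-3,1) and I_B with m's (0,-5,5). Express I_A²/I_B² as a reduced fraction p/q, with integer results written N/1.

Shared (l₁,l₂,l₃)=(3,8,5): N and (l;000)² cancel in I_A²/I_B².
A: Δ = 6!·0!·10!/17! = 1/136136; Racah Σ t=1..1: t=1:−1/2073600 = -1/2073600; ⇒ 3j(3 8 5; 2 -3 1)² = 15/884, sgn -1
B: Δ = 6!·0!·10!/17! = 1/136136; Racah Σ t=3..3: t=3:−1/130636800 = -1/130636800; ⇒ 3j(3 8 5; 0 -5 5)² = 1/476, sgn -1
I_A²/I_B² = (15/884)/(1/476) = 105/13

105/13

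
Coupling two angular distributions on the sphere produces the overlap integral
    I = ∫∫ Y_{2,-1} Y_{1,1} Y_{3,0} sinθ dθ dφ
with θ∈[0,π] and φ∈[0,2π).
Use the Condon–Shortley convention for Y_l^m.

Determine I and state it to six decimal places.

m-sum 0 ✓  L=6 even ✓  1≤3≤3 ✓
Π(2lᵢ+1) = 5×3×7 = 105
triangle coeff Δ(2,1,3) = 1/105
Σ_t [0,0]: t=0:+1/4 = 1/4
(3j)²=3/35 [(2 1 3; 0 0 0)], sign=-1
Σ_t [0,0]: t=0:+1/12 = 1/12
(3j)²=1/35 [(2 1 3; -1 1 0)], sign=-1
⇒ 4πI² = 9/35
I = (+1)√(9/35/(4π)) = 0.14304817

0.143048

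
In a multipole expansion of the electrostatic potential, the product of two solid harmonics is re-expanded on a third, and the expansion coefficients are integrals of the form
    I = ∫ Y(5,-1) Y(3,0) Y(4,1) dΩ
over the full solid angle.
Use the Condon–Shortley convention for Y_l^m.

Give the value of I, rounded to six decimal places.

Checks pass: Σm=0; 12 even; l₃=4∈[2,8].
(2·5+1)(2·3+1)(2·4+1) = 693
Δ: 4! 6! 2! / 13! → 1/180180
sum: t=1:−1/576 t=2:+1/144 t=3:−1/576 = 1/288
3j²(5 3 4; 0 0 0) = Δ·Π!·Σ² = 20/1001  (sign +1)
sum: t=1:−1/1440 t=2:+1/192 t=3:−1/432 = 19/8640
3j²(5 3 4; -1 0 1) = Δ·Π!·Σ² = 361/30030  (sign -1)
combine: 4πI² = 693·20/1001·361/30030 = 2166/13013
take √, sign -1: I = -0.11508947

-0.115089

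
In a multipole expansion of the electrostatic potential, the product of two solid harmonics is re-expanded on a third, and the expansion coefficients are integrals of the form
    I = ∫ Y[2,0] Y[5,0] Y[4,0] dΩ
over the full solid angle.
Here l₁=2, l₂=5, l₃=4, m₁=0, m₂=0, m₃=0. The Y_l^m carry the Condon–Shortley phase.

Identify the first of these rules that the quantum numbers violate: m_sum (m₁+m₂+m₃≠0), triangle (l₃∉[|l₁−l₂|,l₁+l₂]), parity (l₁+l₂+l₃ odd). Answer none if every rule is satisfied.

parity

azimuthal sum: 0 + 0 + 0 = 0  ✓
3 ≤ 4 ≤ 7 (triangle on l)  ✓
L = 2 + 5 + 4 = 11 (odd)  ✗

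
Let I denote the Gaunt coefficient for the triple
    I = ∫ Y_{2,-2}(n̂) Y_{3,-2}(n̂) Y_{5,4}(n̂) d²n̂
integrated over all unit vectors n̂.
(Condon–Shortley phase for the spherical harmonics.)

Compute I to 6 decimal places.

0.268967

Checks pass: Σm=0; 10 even; l₃=5∈[1,5].
(2·2+1)(2·3+1)(2·5+1) = 385
Δ: 0! 4! 6! / 11! → 1/2310
sum: t=0:+1/144 = 1/144
3j²(2 3 5; 0 0 0) = Δ·Π!·Σ² = 10/231  (sign -1)
sum: t=0:+1/2880 = 1/2880
3j²(2 3 5; -2 -2 4) = Δ·Π!·Σ² = 3/55  (sign -1)
combine: 4πI² = 385·10/231·3/55 = 10/11
take √, sign +1: I = 0.26896683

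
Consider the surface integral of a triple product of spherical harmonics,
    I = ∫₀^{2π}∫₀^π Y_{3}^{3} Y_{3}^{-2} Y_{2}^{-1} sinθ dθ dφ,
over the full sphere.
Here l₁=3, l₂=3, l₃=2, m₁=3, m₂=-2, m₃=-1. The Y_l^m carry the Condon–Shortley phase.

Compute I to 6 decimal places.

Rules hold: Σm=0, L=8 even, 0≤2≤6.
N = 7·7·5 = 245
Δ = 4!·2!·2!/9! = 1/3780
Racah Σ t=1..3: t=1:−1/24 t=2:+1/4 t=3:−1/24 = 1/6
⇒ 3j(3 3 2; 0 0 0)² = 4/105, sgn +1
Racah Σ t=0..0: t=0:+1/48 = 1/48
⇒ 3j(3 3 2; 3 -2 -1)² = 5/84, sgn -1
4πI² = N·(3j₀)²·(3jₘ)² = 5/9
I = -1·√(0.555556/4π) = -0.21026104

-0.210261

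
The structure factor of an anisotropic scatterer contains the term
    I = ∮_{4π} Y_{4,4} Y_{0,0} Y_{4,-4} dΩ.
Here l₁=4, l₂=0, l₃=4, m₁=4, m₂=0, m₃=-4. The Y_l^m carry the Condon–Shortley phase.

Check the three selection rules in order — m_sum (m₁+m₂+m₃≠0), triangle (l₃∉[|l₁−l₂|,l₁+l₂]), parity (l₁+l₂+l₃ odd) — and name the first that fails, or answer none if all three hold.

none

m₁+m₂+m₃ = 4 + 0 − 4 = 0  ✓
triangle: |4−0|=4 ≤ l₃=4 ≤ 4+0=4  ✓
parity: l₁+l₂+l₃ = 8 is even  ✓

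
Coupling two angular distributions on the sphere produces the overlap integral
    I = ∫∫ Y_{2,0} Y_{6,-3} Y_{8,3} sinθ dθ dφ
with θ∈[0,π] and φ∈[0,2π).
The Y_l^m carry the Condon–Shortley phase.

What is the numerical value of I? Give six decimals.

Rules hold: Σm=0, L=16 even, 4≤8≤8.
N = 5·13·17 = 1105
Δ = 0!·4!·12!/17! = 1/30940
Racah Σ t=0..0: t=0:+1/2073600 = 1/2073600
⇒ 3j(2 6 8; 0 0 0)² = 28/1105, sgn +1
Racah Σ t=0..0: t=0:+1/8709120 = 1/8709120
⇒ 3j(2 6 8; 0 -3 3)² = 55/3094, sgn -1
4πI² = N·(3j₀)²·(3jₘ)² = 110/221
I = -1·√(0.497738/4π) = -0.19901934

-0.199019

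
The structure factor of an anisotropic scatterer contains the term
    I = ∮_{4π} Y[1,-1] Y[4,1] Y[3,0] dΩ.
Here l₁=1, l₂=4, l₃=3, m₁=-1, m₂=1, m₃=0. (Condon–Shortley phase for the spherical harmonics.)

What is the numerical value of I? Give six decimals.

-0.194664

Rules hold: Σm=0, L=8 even, 3≤3≤5.
N = 3·9·7 = 189
Δ = 2!·0!·6!/9! = 1/252
Racah Σ t=1..1: t=1:−1/36 = -1/36
⇒ 3j(1 4 3; 0 0 0)² = 4/63, sgn +1
Racah Σ t=2..2: t=2:+1/72 = 1/72
⇒ 3j(1 4 3; -1 1 0)² = 5/126, sgn -1
4πI² = N·(3j₀)²·(3jₘ)² = 10/21
I = -1·√(0.47619/4π) = -0.19466390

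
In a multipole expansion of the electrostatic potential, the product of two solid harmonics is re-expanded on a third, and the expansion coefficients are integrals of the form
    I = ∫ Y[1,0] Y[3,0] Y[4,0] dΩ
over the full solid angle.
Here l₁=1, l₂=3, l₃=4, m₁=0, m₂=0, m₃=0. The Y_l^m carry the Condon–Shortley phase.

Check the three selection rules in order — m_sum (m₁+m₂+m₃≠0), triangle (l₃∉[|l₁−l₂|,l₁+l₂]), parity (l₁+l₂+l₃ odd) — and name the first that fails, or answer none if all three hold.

none

m₁+m₂+m₃ = 0 + 0 + 0 = 0  ✓
triangle: |1−3|=2 ≤ l₃=4 ≤ 1+3=4  ✓
parity: l₁+l₂+l₃ = 8 is even  ✓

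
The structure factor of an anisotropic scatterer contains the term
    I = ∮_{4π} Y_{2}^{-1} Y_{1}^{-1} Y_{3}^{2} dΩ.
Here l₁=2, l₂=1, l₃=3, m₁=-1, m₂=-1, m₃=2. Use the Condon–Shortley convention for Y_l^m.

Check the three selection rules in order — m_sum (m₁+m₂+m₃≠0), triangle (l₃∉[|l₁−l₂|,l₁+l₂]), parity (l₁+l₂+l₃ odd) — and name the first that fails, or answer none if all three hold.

none

azimuthal sum: -1 − 1 + 2 = 0  ✓
1 ≤ 3 ≤ 3 (triangle on l)  ✓
L = 2 + 1 + 3 = 6 (even)  ✓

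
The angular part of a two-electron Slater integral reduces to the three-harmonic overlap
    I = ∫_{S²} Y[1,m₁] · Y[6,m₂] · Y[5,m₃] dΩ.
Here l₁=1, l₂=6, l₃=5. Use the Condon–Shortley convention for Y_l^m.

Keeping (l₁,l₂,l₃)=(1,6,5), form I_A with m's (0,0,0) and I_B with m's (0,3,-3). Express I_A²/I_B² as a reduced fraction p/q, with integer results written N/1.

4/3

l's match ⇒ only the (l;m) 3-j factors differ between A and B.
A: triangle coeff Δ(1,6,5) = 1/858; Σ_t [1,1]: t=1:−1/14400 = -1/14400; (3j)²=6/143 [(1 6 5; 0 0 0)], sign=+1
B: triangle coeff Δ(1,6,5) = 1/858; Σ_t [1,1]: t=1:−1/80640 = -1/80640; (3j)²=9/286 [(1 6 5; 0 3 -3)], sign=-1
I_A²/I_B² = (6/143)/(9/286) = 4/3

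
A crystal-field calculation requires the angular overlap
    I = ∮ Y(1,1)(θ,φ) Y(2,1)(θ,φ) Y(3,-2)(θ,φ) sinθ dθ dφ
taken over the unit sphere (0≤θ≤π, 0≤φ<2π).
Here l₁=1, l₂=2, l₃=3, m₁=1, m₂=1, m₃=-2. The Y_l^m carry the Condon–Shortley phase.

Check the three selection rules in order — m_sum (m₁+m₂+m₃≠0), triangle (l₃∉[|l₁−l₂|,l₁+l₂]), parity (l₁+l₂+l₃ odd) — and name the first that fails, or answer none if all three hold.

azimuthal sum: 1 + 1 − 2 = 0  ✓
1 ≤ 3 ≤ 3 (triangle on l)  ✓
L = 1 + 2 + 3 = 6 (even)  ✓

none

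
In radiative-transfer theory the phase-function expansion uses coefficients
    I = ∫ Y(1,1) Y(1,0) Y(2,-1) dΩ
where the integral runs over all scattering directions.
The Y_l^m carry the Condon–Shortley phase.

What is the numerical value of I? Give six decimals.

-0.218510

Checks pass: Σm=0; 4 even; l₃=2∈[0,2].
(2·1+1)(2·1+1)(2·2+1) = 45
Δ: 0! 2! 2! / 5! → 1/30
sum: t=0:+1/1 = 1/1
3j²(1 1 2; 0 0 0) = Δ·Π!·Σ² = 2/15  (sign +1)
sum: t=0:+1/2 = 1/2
3j²(1 1 2; 1 0 -1) = Δ·Π!·Σ² = 1/10  (sign -1)
combine: 4πI² = 45·2/15·1/10 = 3/5
take √, sign -1: I = -0.21850969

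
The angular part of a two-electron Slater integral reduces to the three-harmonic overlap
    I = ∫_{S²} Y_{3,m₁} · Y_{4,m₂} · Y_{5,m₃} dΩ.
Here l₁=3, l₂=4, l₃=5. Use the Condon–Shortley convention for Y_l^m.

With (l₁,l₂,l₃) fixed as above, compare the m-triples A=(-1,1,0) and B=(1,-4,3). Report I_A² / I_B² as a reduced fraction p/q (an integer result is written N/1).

5/1568

Same 3,4,5: normalisation and zero-m 3j drop out of the ratio.
A: Δ: 2! 4! 6! / 13! → 1/180180; sum: t=0:+1/5760 t=1:−1/288 t=2:+1/288 = 1/5760; 3j²(3 4 5; -1 1 0) = Δ·Π!·Σ² = 1/12012  (sign -1)
B: Δ: 2! 4! 6! / 13! → 1/180180; sum: t=0:+1/5760 = 1/5760; 3j²(3 4 5; 1 -4 3) = Δ·Π!·Σ² = 56/2145  (sign +1)
I_A²/I_B² = (1/12012)/(56/2145) = 5/1568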